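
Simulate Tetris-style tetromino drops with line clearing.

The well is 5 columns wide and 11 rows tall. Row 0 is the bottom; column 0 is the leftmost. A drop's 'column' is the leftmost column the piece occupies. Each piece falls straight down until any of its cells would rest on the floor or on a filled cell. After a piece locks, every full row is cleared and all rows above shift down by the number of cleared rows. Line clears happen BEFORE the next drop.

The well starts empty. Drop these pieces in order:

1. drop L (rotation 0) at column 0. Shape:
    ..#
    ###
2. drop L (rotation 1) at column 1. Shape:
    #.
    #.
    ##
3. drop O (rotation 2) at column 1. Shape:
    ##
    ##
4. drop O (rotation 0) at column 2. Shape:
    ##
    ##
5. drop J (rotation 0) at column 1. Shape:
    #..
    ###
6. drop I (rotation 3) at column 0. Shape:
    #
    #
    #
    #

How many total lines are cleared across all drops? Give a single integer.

Drop 1: L rot0 at col 0 lands with bottom-row=0; cleared 0 line(s) (total 0); column heights now [1 1 2 0 0], max=2
Drop 2: L rot1 at col 1 lands with bottom-row=2; cleared 0 line(s) (total 0); column heights now [1 5 3 0 0], max=5
Drop 3: O rot2 at col 1 lands with bottom-row=5; cleared 0 line(s) (total 0); column heights now [1 7 7 0 0], max=7
Drop 4: O rot0 at col 2 lands with bottom-row=7; cleared 0 line(s) (total 0); column heights now [1 7 9 9 0], max=9
Drop 5: J rot0 at col 1 lands with bottom-row=9; cleared 0 line(s) (total 0); column heights now [1 11 10 10 0], max=11
Drop 6: I rot3 at col 0 lands with bottom-row=1; cleared 0 line(s) (total 0); column heights now [5 11 10 10 0], max=11

Answer: 0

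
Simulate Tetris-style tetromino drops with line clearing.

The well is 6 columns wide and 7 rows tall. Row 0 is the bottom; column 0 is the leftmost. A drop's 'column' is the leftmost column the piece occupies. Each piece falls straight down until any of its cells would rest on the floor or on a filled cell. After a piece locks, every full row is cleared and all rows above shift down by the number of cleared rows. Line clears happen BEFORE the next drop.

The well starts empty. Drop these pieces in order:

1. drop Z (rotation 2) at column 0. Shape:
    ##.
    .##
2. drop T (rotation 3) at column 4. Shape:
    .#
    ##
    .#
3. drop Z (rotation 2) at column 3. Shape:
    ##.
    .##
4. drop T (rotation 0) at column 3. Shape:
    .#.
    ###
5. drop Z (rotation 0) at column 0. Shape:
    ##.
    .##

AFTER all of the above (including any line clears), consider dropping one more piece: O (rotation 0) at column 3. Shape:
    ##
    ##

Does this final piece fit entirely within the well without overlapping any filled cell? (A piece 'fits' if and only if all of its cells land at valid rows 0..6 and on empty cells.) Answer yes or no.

Answer: no

Derivation:
Drop 1: Z rot2 at col 0 lands with bottom-row=0; cleared 0 line(s) (total 0); column heights now [2 2 1 0 0 0], max=2
Drop 2: T rot3 at col 4 lands with bottom-row=0; cleared 0 line(s) (total 0); column heights now [2 2 1 0 2 3], max=3
Drop 3: Z rot2 at col 3 lands with bottom-row=3; cleared 0 line(s) (total 0); column heights now [2 2 1 5 5 4], max=5
Drop 4: T rot0 at col 3 lands with bottom-row=5; cleared 0 line(s) (total 0); column heights now [2 2 1 6 7 6], max=7
Drop 5: Z rot0 at col 0 lands with bottom-row=2; cleared 0 line(s) (total 0); column heights now [4 4 3 6 7 6], max=7
Test piece O rot0 at col 3 (width 2): heights before test = [4 4 3 6 7 6]; fits = False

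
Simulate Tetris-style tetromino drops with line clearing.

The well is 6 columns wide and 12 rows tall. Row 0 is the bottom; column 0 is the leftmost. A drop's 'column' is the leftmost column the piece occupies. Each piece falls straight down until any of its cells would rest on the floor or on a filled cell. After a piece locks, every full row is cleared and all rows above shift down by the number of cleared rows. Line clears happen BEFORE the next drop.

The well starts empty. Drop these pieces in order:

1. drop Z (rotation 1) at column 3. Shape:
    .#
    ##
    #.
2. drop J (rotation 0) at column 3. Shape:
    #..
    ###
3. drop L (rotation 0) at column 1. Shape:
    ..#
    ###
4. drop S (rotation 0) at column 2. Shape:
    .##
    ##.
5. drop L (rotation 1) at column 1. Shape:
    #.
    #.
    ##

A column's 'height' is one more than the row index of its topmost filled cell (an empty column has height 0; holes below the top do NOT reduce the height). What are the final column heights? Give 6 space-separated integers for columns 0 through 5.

Drop 1: Z rot1 at col 3 lands with bottom-row=0; cleared 0 line(s) (total 0); column heights now [0 0 0 2 3 0], max=3
Drop 2: J rot0 at col 3 lands with bottom-row=3; cleared 0 line(s) (total 0); column heights now [0 0 0 5 4 4], max=5
Drop 3: L rot0 at col 1 lands with bottom-row=5; cleared 0 line(s) (total 0); column heights now [0 6 6 7 4 4], max=7
Drop 4: S rot0 at col 2 lands with bottom-row=7; cleared 0 line(s) (total 0); column heights now [0 6 8 9 9 4], max=9
Drop 5: L rot1 at col 1 lands with bottom-row=8; cleared 0 line(s) (total 0); column heights now [0 11 9 9 9 4], max=11

Answer: 0 11 9 9 9 4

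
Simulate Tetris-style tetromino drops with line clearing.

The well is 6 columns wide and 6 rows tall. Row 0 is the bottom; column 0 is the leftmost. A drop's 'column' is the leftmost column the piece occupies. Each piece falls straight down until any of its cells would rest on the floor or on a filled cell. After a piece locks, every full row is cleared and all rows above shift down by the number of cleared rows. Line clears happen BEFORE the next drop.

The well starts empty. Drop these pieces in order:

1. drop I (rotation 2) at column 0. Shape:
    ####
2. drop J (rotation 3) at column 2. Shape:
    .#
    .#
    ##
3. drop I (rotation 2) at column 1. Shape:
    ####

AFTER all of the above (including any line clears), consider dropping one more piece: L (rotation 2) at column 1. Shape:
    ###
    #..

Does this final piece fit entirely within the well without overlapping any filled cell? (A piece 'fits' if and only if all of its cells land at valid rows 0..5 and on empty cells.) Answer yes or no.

Answer: no

Derivation:
Drop 1: I rot2 at col 0 lands with bottom-row=0; cleared 0 line(s) (total 0); column heights now [1 1 1 1 0 0], max=1
Drop 2: J rot3 at col 2 lands with bottom-row=1; cleared 0 line(s) (total 0); column heights now [1 1 2 4 0 0], max=4
Drop 3: I rot2 at col 1 lands with bottom-row=4; cleared 0 line(s) (total 0); column heights now [1 5 5 5 5 0], max=5
Test piece L rot2 at col 1 (width 3): heights before test = [1 5 5 5 5 0]; fits = False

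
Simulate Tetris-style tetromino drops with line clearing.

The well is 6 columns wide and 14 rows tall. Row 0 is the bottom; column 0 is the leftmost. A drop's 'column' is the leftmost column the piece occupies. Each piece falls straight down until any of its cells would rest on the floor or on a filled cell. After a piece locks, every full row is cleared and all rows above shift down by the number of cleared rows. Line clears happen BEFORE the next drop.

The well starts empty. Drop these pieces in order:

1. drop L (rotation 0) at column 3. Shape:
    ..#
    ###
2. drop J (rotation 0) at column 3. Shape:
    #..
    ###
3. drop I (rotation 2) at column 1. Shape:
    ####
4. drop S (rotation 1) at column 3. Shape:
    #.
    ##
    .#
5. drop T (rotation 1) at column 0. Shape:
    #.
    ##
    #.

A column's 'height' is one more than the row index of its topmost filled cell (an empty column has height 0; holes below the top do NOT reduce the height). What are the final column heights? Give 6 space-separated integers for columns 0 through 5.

Drop 1: L rot0 at col 3 lands with bottom-row=0; cleared 0 line(s) (total 0); column heights now [0 0 0 1 1 2], max=2
Drop 2: J rot0 at col 3 lands with bottom-row=2; cleared 0 line(s) (total 0); column heights now [0 0 0 4 3 3], max=4
Drop 3: I rot2 at col 1 lands with bottom-row=4; cleared 0 line(s) (total 0); column heights now [0 5 5 5 5 3], max=5
Drop 4: S rot1 at col 3 lands with bottom-row=5; cleared 0 line(s) (total 0); column heights now [0 5 5 8 7 3], max=8
Drop 5: T rot1 at col 0 lands with bottom-row=4; cleared 0 line(s) (total 0); column heights now [7 6 5 8 7 3], max=8

Answer: 7 6 5 8 7 3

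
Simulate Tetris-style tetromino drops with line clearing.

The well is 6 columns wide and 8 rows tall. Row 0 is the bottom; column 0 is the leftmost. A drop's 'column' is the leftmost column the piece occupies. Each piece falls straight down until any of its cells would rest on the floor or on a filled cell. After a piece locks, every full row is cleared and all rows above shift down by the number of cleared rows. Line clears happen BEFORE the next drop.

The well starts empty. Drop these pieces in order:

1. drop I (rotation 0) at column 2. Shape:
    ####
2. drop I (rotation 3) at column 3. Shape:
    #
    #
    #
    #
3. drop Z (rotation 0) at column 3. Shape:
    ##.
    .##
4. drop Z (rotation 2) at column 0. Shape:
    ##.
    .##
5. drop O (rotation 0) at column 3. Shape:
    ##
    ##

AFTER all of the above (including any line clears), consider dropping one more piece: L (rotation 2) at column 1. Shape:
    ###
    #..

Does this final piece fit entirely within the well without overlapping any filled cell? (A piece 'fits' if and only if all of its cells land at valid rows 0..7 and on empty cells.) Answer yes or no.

Answer: no

Derivation:
Drop 1: I rot0 at col 2 lands with bottom-row=0; cleared 0 line(s) (total 0); column heights now [0 0 1 1 1 1], max=1
Drop 2: I rot3 at col 3 lands with bottom-row=1; cleared 0 line(s) (total 0); column heights now [0 0 1 5 1 1], max=5
Drop 3: Z rot0 at col 3 lands with bottom-row=4; cleared 0 line(s) (total 0); column heights now [0 0 1 6 6 5], max=6
Drop 4: Z rot2 at col 0 lands with bottom-row=1; cleared 0 line(s) (total 0); column heights now [3 3 2 6 6 5], max=6
Drop 5: O rot0 at col 3 lands with bottom-row=6; cleared 0 line(s) (total 0); column heights now [3 3 2 8 8 5], max=8
Test piece L rot2 at col 1 (width 3): heights before test = [3 3 2 8 8 5]; fits = False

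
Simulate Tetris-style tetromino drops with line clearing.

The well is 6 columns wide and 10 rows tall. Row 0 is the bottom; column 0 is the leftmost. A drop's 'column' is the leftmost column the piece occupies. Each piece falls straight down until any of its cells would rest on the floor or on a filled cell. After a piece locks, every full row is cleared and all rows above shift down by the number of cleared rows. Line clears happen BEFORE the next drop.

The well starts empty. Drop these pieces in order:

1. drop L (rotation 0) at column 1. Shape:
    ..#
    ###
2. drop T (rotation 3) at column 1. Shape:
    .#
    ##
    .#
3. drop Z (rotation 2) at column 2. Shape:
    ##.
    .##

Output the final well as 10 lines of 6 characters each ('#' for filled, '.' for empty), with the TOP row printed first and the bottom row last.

Drop 1: L rot0 at col 1 lands with bottom-row=0; cleared 0 line(s) (total 0); column heights now [0 1 1 2 0 0], max=2
Drop 2: T rot3 at col 1 lands with bottom-row=1; cleared 0 line(s) (total 0); column heights now [0 3 4 2 0 0], max=4
Drop 3: Z rot2 at col 2 lands with bottom-row=3; cleared 0 line(s) (total 0); column heights now [0 3 5 5 4 0], max=5

Answer: ......
......
......
......
......
..##..
..###.
.##...
..##..
.###..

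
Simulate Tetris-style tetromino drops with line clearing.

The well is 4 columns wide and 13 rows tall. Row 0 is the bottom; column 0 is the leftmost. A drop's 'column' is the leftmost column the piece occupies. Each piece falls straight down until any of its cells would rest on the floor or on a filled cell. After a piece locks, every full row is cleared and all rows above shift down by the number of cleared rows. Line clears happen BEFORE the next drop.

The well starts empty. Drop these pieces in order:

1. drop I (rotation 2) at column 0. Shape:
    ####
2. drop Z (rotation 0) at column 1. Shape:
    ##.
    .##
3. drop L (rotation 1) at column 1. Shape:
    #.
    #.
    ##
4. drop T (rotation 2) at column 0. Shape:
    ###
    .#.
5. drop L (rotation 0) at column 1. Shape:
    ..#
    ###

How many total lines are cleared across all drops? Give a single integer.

Drop 1: I rot2 at col 0 lands with bottom-row=0; cleared 1 line(s) (total 1); column heights now [0 0 0 0], max=0
Drop 2: Z rot0 at col 1 lands with bottom-row=0; cleared 0 line(s) (total 1); column heights now [0 2 2 1], max=2
Drop 3: L rot1 at col 1 lands with bottom-row=2; cleared 0 line(s) (total 1); column heights now [0 5 3 1], max=5
Drop 4: T rot2 at col 0 lands with bottom-row=5; cleared 0 line(s) (total 1); column heights now [7 7 7 1], max=7
Drop 5: L rot0 at col 1 lands with bottom-row=7; cleared 0 line(s) (total 1); column heights now [7 8 8 9], max=9

Answer: 1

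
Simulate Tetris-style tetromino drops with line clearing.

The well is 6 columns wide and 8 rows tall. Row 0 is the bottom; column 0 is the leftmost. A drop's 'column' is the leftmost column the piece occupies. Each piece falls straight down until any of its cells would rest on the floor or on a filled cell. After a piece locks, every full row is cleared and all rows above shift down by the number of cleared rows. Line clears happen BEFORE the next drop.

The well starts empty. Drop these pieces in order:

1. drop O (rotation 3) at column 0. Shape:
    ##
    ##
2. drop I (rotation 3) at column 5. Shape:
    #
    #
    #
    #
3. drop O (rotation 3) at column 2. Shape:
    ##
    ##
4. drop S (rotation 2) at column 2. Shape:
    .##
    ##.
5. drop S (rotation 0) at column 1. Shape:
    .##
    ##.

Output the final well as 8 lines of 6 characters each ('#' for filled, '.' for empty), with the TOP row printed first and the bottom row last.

Drop 1: O rot3 at col 0 lands with bottom-row=0; cleared 0 line(s) (total 0); column heights now [2 2 0 0 0 0], max=2
Drop 2: I rot3 at col 5 lands with bottom-row=0; cleared 0 line(s) (total 0); column heights now [2 2 0 0 0 4], max=4
Drop 3: O rot3 at col 2 lands with bottom-row=0; cleared 0 line(s) (total 0); column heights now [2 2 2 2 0 4], max=4
Drop 4: S rot2 at col 2 lands with bottom-row=2; cleared 0 line(s) (total 0); column heights now [2 2 3 4 4 4], max=4
Drop 5: S rot0 at col 1 lands with bottom-row=3; cleared 0 line(s) (total 0); column heights now [2 4 5 5 4 4], max=5

Answer: ......
......
......
..##..
.#####
..##.#
####.#
####.#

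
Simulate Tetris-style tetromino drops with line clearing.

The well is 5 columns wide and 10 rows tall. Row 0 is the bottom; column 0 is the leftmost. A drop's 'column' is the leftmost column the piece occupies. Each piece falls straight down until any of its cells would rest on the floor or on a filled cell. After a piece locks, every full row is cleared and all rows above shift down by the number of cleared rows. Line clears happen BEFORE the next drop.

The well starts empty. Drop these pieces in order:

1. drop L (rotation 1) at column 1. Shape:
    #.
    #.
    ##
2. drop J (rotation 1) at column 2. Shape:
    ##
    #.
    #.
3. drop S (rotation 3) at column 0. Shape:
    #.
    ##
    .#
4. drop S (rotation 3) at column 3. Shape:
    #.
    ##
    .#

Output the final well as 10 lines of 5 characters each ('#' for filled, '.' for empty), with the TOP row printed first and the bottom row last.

Drop 1: L rot1 at col 1 lands with bottom-row=0; cleared 0 line(s) (total 0); column heights now [0 3 1 0 0], max=3
Drop 2: J rot1 at col 2 lands with bottom-row=1; cleared 0 line(s) (total 0); column heights now [0 3 4 4 0], max=4
Drop 3: S rot3 at col 0 lands with bottom-row=3; cleared 0 line(s) (total 0); column heights now [6 5 4 4 0], max=6
Drop 4: S rot3 at col 3 lands with bottom-row=3; cleared 0 line(s) (total 0); column heights now [6 5 4 6 5], max=6

Answer: .....
.....
.....
.....
#..#.
##.##
.####
.##..
.##..
.##..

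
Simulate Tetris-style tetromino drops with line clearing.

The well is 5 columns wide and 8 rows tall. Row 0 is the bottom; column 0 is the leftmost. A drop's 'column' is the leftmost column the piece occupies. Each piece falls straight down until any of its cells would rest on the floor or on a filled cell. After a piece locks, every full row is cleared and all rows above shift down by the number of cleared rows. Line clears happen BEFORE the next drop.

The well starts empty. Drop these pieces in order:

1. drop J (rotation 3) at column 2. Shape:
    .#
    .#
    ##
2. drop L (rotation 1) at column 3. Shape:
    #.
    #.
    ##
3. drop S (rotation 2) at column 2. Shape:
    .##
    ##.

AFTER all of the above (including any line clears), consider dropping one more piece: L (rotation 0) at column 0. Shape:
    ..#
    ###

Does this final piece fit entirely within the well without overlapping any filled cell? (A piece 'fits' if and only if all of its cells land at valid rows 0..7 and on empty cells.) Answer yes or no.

Answer: no

Derivation:
Drop 1: J rot3 at col 2 lands with bottom-row=0; cleared 0 line(s) (total 0); column heights now [0 0 1 3 0], max=3
Drop 2: L rot1 at col 3 lands with bottom-row=3; cleared 0 line(s) (total 0); column heights now [0 0 1 6 4], max=6
Drop 3: S rot2 at col 2 lands with bottom-row=6; cleared 0 line(s) (total 0); column heights now [0 0 7 8 8], max=8
Test piece L rot0 at col 0 (width 3): heights before test = [0 0 7 8 8]; fits = False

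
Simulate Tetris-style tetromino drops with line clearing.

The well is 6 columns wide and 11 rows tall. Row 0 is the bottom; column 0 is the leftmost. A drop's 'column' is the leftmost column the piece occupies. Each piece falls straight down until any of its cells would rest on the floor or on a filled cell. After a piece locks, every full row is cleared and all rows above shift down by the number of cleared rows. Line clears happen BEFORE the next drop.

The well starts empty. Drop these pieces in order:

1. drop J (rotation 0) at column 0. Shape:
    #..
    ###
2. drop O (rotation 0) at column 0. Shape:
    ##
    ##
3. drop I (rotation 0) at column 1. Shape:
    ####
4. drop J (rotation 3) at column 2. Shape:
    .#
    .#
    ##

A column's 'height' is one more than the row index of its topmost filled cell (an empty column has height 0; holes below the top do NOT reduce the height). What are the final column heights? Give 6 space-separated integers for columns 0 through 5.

Answer: 4 5 6 8 5 0

Derivation:
Drop 1: J rot0 at col 0 lands with bottom-row=0; cleared 0 line(s) (total 0); column heights now [2 1 1 0 0 0], max=2
Drop 2: O rot0 at col 0 lands with bottom-row=2; cleared 0 line(s) (total 0); column heights now [4 4 1 0 0 0], max=4
Drop 3: I rot0 at col 1 lands with bottom-row=4; cleared 0 line(s) (total 0); column heights now [4 5 5 5 5 0], max=5
Drop 4: J rot3 at col 2 lands with bottom-row=5; cleared 0 line(s) (total 0); column heights now [4 5 6 8 5 0], max=8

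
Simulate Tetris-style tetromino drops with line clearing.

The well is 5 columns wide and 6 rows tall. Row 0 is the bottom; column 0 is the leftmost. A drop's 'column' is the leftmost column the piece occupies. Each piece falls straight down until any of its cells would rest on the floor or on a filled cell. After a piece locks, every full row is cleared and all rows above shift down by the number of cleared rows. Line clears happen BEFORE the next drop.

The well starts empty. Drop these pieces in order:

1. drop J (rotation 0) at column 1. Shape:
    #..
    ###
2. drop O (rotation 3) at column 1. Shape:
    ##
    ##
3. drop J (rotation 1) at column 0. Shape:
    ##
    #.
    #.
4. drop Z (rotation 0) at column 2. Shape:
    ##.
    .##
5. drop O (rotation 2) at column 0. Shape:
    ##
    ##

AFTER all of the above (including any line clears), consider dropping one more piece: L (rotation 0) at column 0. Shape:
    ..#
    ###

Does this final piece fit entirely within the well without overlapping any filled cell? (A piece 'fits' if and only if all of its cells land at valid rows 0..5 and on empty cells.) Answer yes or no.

Drop 1: J rot0 at col 1 lands with bottom-row=0; cleared 0 line(s) (total 0); column heights now [0 2 1 1 0], max=2
Drop 2: O rot3 at col 1 lands with bottom-row=2; cleared 0 line(s) (total 0); column heights now [0 4 4 1 0], max=4
Drop 3: J rot1 at col 0 lands with bottom-row=2; cleared 0 line(s) (total 0); column heights now [5 5 4 1 0], max=5
Drop 4: Z rot0 at col 2 lands with bottom-row=3; cleared 1 line(s) (total 1); column heights now [4 4 4 4 0], max=4
Drop 5: O rot2 at col 0 lands with bottom-row=4; cleared 0 line(s) (total 1); column heights now [6 6 4 4 0], max=6
Test piece L rot0 at col 0 (width 3): heights before test = [6 6 4 4 0]; fits = False

Answer: no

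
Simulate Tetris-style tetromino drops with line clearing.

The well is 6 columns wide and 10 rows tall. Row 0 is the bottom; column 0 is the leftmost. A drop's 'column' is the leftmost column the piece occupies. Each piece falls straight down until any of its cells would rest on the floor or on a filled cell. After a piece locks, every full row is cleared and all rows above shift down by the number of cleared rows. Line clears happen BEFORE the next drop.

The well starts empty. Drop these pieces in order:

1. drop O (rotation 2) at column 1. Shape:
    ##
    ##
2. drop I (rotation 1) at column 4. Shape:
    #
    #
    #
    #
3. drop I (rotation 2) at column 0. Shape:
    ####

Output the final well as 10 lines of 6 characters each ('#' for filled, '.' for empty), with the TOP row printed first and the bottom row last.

Drop 1: O rot2 at col 1 lands with bottom-row=0; cleared 0 line(s) (total 0); column heights now [0 2 2 0 0 0], max=2
Drop 2: I rot1 at col 4 lands with bottom-row=0; cleared 0 line(s) (total 0); column heights now [0 2 2 0 4 0], max=4
Drop 3: I rot2 at col 0 lands with bottom-row=2; cleared 0 line(s) (total 0); column heights now [3 3 3 3 4 0], max=4

Answer: ......
......
......
......
......
......
....#.
#####.
.##.#.
.##.#.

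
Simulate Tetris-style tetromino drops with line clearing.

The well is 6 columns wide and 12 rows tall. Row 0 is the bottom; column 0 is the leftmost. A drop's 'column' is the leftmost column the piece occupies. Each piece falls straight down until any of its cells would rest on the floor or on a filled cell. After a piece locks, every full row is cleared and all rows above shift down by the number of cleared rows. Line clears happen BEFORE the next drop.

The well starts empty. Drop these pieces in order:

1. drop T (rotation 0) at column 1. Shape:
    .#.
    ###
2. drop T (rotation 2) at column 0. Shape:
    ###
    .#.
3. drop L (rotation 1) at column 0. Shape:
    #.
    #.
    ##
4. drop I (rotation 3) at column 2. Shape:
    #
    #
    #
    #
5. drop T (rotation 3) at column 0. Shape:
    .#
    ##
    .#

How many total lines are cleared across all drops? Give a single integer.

Answer: 0

Derivation:
Drop 1: T rot0 at col 1 lands with bottom-row=0; cleared 0 line(s) (total 0); column heights now [0 1 2 1 0 0], max=2
Drop 2: T rot2 at col 0 lands with bottom-row=1; cleared 0 line(s) (total 0); column heights now [3 3 3 1 0 0], max=3
Drop 3: L rot1 at col 0 lands with bottom-row=3; cleared 0 line(s) (total 0); column heights now [6 4 3 1 0 0], max=6
Drop 4: I rot3 at col 2 lands with bottom-row=3; cleared 0 line(s) (total 0); column heights now [6 4 7 1 0 0], max=7
Drop 5: T rot3 at col 0 lands with bottom-row=5; cleared 0 line(s) (total 0); column heights now [7 8 7 1 0 0], max=8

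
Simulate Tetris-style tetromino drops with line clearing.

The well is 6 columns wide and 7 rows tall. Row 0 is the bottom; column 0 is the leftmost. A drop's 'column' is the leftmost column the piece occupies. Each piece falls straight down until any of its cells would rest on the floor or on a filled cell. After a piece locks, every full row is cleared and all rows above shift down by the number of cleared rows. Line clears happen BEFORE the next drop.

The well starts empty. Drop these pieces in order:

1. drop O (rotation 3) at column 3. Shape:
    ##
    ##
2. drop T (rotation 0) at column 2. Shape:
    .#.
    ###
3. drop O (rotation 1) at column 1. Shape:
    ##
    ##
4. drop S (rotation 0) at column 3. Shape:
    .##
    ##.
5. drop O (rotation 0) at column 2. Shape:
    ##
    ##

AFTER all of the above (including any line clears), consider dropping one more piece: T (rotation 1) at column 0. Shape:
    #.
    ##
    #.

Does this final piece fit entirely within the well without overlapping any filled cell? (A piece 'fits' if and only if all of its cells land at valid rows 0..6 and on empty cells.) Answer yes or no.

Answer: yes

Derivation:
Drop 1: O rot3 at col 3 lands with bottom-row=0; cleared 0 line(s) (total 0); column heights now [0 0 0 2 2 0], max=2
Drop 2: T rot0 at col 2 lands with bottom-row=2; cleared 0 line(s) (total 0); column heights now [0 0 3 4 3 0], max=4
Drop 3: O rot1 at col 1 lands with bottom-row=3; cleared 0 line(s) (total 0); column heights now [0 5 5 4 3 0], max=5
Drop 4: S rot0 at col 3 lands with bottom-row=4; cleared 0 line(s) (total 0); column heights now [0 5 5 5 6 6], max=6
Drop 5: O rot0 at col 2 lands with bottom-row=5; cleared 0 line(s) (total 0); column heights now [0 5 7 7 6 6], max=7
Test piece T rot1 at col 0 (width 2): heights before test = [0 5 7 7 6 6]; fits = True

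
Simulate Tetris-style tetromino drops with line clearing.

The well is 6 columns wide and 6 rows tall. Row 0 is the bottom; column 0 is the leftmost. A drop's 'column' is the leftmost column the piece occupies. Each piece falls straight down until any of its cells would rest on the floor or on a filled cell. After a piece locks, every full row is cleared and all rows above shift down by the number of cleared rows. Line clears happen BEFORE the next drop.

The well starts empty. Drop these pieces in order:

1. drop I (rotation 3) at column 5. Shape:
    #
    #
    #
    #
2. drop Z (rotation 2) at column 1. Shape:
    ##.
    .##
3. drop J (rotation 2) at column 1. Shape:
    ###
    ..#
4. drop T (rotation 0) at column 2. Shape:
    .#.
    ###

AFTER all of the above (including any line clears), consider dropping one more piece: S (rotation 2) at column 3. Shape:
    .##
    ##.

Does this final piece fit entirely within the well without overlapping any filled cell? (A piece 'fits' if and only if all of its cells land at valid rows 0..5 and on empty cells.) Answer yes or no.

Answer: no

Derivation:
Drop 1: I rot3 at col 5 lands with bottom-row=0; cleared 0 line(s) (total 0); column heights now [0 0 0 0 0 4], max=4
Drop 2: Z rot2 at col 1 lands with bottom-row=0; cleared 0 line(s) (total 0); column heights now [0 2 2 1 0 4], max=4
Drop 3: J rot2 at col 1 lands with bottom-row=1; cleared 0 line(s) (total 0); column heights now [0 3 3 3 0 4], max=4
Drop 4: T rot0 at col 2 lands with bottom-row=3; cleared 0 line(s) (total 0); column heights now [0 3 4 5 4 4], max=5
Test piece S rot2 at col 3 (width 3): heights before test = [0 3 4 5 4 4]; fits = False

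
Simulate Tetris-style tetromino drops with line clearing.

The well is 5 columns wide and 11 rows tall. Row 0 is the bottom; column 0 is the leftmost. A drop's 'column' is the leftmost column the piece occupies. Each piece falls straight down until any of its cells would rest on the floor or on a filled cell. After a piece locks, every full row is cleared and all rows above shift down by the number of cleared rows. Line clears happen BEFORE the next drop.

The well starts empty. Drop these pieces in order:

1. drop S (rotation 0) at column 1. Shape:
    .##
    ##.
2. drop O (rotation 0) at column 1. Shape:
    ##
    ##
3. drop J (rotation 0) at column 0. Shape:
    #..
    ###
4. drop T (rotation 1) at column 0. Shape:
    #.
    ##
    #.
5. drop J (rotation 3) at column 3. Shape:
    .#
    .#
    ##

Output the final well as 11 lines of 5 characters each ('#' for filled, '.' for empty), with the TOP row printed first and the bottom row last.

Answer: .....
.....
#....
##...
#....
#....
###.#
.##.#
.####
..##.
.##..

Derivation:
Drop 1: S rot0 at col 1 lands with bottom-row=0; cleared 0 line(s) (total 0); column heights now [0 1 2 2 0], max=2
Drop 2: O rot0 at col 1 lands with bottom-row=2; cleared 0 line(s) (total 0); column heights now [0 4 4 2 0], max=4
Drop 3: J rot0 at col 0 lands with bottom-row=4; cleared 0 line(s) (total 0); column heights now [6 5 5 2 0], max=6
Drop 4: T rot1 at col 0 lands with bottom-row=6; cleared 0 line(s) (total 0); column heights now [9 8 5 2 0], max=9
Drop 5: J rot3 at col 3 lands with bottom-row=2; cleared 0 line(s) (total 0); column heights now [9 8 5 3 5], max=9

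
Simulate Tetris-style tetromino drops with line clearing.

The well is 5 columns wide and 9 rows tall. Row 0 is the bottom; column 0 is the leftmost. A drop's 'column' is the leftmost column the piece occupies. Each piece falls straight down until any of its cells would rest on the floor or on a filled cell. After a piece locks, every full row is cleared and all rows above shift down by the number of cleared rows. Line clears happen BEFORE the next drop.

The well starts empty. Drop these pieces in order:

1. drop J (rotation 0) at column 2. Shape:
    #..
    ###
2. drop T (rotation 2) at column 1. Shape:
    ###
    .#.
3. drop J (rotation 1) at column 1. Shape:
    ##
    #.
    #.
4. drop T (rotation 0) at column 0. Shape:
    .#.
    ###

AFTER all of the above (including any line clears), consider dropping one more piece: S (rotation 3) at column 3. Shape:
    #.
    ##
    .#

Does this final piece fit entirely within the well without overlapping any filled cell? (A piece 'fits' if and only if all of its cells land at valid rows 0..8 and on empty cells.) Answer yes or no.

Answer: yes

Derivation:
Drop 1: J rot0 at col 2 lands with bottom-row=0; cleared 0 line(s) (total 0); column heights now [0 0 2 1 1], max=2
Drop 2: T rot2 at col 1 lands with bottom-row=2; cleared 0 line(s) (total 0); column heights now [0 4 4 4 1], max=4
Drop 3: J rot1 at col 1 lands with bottom-row=4; cleared 0 line(s) (total 0); column heights now [0 7 7 4 1], max=7
Drop 4: T rot0 at col 0 lands with bottom-row=7; cleared 0 line(s) (total 0); column heights now [8 9 8 4 1], max=9
Test piece S rot3 at col 3 (width 2): heights before test = [8 9 8 4 1]; fits = True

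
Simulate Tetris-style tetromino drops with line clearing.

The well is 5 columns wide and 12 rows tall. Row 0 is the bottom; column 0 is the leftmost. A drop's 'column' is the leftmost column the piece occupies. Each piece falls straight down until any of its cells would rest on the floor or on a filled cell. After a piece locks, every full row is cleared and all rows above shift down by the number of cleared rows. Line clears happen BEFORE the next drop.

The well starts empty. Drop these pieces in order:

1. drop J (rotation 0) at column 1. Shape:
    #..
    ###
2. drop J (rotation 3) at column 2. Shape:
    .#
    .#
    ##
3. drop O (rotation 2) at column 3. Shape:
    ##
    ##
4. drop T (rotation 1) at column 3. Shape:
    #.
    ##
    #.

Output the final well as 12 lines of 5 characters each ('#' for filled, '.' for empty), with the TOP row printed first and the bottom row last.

Drop 1: J rot0 at col 1 lands with bottom-row=0; cleared 0 line(s) (total 0); column heights now [0 2 1 1 0], max=2
Drop 2: J rot3 at col 2 lands with bottom-row=1; cleared 0 line(s) (total 0); column heights now [0 2 2 4 0], max=4
Drop 3: O rot2 at col 3 lands with bottom-row=4; cleared 0 line(s) (total 0); column heights now [0 2 2 6 6], max=6
Drop 4: T rot1 at col 3 lands with bottom-row=6; cleared 0 line(s) (total 0); column heights now [0 2 2 9 8], max=9

Answer: .....
.....
.....
...#.
...##
...#.
...##
...##
...#.
...#.
.###.
.###.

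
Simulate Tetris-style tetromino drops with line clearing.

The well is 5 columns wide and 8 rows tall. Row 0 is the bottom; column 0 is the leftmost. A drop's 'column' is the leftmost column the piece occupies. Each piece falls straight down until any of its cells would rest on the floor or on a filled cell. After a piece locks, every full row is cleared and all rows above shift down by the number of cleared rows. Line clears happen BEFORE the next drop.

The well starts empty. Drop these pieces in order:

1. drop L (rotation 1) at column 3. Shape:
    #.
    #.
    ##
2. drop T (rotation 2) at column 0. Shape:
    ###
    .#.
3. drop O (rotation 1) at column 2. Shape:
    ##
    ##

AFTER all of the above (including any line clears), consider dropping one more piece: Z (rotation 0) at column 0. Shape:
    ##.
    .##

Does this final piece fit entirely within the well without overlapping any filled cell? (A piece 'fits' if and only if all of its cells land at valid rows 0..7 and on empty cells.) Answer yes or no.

Answer: yes

Derivation:
Drop 1: L rot1 at col 3 lands with bottom-row=0; cleared 0 line(s) (total 0); column heights now [0 0 0 3 1], max=3
Drop 2: T rot2 at col 0 lands with bottom-row=0; cleared 0 line(s) (total 0); column heights now [2 2 2 3 1], max=3
Drop 3: O rot1 at col 2 lands with bottom-row=3; cleared 0 line(s) (total 0); column heights now [2 2 5 5 1], max=5
Test piece Z rot0 at col 0 (width 3): heights before test = [2 2 5 5 1]; fits = True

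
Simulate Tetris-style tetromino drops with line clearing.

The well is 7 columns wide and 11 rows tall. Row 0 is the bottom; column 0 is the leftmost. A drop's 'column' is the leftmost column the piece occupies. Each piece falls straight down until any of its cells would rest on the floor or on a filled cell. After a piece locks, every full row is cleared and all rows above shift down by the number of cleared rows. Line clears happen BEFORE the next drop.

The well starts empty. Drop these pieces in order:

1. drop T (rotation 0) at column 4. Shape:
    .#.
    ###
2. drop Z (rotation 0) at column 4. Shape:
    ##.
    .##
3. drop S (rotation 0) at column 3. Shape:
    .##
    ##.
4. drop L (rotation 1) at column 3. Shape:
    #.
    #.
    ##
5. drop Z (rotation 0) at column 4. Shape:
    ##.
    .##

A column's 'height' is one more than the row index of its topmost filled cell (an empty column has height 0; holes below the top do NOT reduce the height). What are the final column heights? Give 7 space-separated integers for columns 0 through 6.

Answer: 0 0 0 9 8 8 7

Derivation:
Drop 1: T rot0 at col 4 lands with bottom-row=0; cleared 0 line(s) (total 0); column heights now [0 0 0 0 1 2 1], max=2
Drop 2: Z rot0 at col 4 lands with bottom-row=2; cleared 0 line(s) (total 0); column heights now [0 0 0 0 4 4 3], max=4
Drop 3: S rot0 at col 3 lands with bottom-row=4; cleared 0 line(s) (total 0); column heights now [0 0 0 5 6 6 3], max=6
Drop 4: L rot1 at col 3 lands with bottom-row=6; cleared 0 line(s) (total 0); column heights now [0 0 0 9 7 6 3], max=9
Drop 5: Z rot0 at col 4 lands with bottom-row=6; cleared 0 line(s) (total 0); column heights now [0 0 0 9 8 8 7], max=9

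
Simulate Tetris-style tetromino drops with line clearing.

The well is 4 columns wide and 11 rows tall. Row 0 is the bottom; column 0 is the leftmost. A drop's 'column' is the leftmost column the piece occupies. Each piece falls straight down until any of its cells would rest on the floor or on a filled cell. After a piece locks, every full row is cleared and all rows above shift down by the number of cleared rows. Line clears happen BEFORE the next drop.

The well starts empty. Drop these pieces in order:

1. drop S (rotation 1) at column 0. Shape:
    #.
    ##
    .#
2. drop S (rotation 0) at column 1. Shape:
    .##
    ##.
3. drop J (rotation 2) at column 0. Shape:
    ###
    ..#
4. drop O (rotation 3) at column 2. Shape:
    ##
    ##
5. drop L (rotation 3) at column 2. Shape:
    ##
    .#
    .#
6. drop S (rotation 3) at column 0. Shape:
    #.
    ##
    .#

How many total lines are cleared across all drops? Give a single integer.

Drop 1: S rot1 at col 0 lands with bottom-row=0; cleared 0 line(s) (total 0); column heights now [3 2 0 0], max=3
Drop 2: S rot0 at col 1 lands with bottom-row=2; cleared 0 line(s) (total 0); column heights now [3 3 4 4], max=4
Drop 3: J rot2 at col 0 lands with bottom-row=4; cleared 0 line(s) (total 0); column heights now [6 6 6 4], max=6
Drop 4: O rot3 at col 2 lands with bottom-row=6; cleared 0 line(s) (total 0); column heights now [6 6 8 8], max=8
Drop 5: L rot3 at col 2 lands with bottom-row=8; cleared 0 line(s) (total 0); column heights now [6 6 11 11], max=11
Drop 6: S rot3 at col 0 lands with bottom-row=6; cleared 1 line(s) (total 1); column heights now [8 7 10 10], max=10

Answer: 1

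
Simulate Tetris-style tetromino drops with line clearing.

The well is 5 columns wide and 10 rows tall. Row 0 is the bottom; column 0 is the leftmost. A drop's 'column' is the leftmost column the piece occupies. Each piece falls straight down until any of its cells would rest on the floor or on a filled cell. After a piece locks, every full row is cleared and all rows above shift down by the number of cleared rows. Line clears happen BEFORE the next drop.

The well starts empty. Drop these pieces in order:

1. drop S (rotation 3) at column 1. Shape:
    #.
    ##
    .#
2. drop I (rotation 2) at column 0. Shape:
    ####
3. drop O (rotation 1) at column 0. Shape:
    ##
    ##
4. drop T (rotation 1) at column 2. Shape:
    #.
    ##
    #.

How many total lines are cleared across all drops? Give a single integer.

Drop 1: S rot3 at col 1 lands with bottom-row=0; cleared 0 line(s) (total 0); column heights now [0 3 2 0 0], max=3
Drop 2: I rot2 at col 0 lands with bottom-row=3; cleared 0 line(s) (total 0); column heights now [4 4 4 4 0], max=4
Drop 3: O rot1 at col 0 lands with bottom-row=4; cleared 0 line(s) (total 0); column heights now [6 6 4 4 0], max=6
Drop 4: T rot1 at col 2 lands with bottom-row=4; cleared 0 line(s) (total 0); column heights now [6 6 7 6 0], max=7

Answer: 0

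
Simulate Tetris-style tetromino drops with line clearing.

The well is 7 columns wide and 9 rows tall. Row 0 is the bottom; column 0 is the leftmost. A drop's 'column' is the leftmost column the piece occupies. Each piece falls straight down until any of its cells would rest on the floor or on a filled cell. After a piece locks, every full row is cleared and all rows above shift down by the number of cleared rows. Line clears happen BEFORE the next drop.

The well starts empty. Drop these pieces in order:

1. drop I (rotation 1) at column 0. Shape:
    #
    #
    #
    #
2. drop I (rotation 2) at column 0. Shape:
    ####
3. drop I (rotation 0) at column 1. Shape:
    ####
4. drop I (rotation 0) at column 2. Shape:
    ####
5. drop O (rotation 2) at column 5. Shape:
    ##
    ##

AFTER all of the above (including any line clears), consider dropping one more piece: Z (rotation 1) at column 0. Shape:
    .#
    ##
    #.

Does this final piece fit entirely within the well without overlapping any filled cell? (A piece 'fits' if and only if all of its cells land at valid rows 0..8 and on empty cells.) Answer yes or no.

Answer: yes

Derivation:
Drop 1: I rot1 at col 0 lands with bottom-row=0; cleared 0 line(s) (total 0); column heights now [4 0 0 0 0 0 0], max=4
Drop 2: I rot2 at col 0 lands with bottom-row=4; cleared 0 line(s) (total 0); column heights now [5 5 5 5 0 0 0], max=5
Drop 3: I rot0 at col 1 lands with bottom-row=5; cleared 0 line(s) (total 0); column heights now [5 6 6 6 6 0 0], max=6
Drop 4: I rot0 at col 2 lands with bottom-row=6; cleared 0 line(s) (total 0); column heights now [5 6 7 7 7 7 0], max=7
Drop 5: O rot2 at col 5 lands with bottom-row=7; cleared 0 line(s) (total 0); column heights now [5 6 7 7 7 9 9], max=9
Test piece Z rot1 at col 0 (width 2): heights before test = [5 6 7 7 7 9 9]; fits = True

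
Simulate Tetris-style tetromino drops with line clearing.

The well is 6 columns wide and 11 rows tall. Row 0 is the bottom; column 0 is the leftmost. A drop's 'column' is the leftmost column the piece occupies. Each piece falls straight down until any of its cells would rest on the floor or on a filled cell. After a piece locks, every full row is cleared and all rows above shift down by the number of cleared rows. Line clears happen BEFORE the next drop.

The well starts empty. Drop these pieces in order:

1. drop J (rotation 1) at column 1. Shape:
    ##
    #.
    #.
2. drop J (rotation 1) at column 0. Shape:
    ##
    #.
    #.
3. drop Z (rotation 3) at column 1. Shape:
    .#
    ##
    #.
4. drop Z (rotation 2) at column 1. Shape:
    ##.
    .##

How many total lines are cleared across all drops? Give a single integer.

Answer: 0

Derivation:
Drop 1: J rot1 at col 1 lands with bottom-row=0; cleared 0 line(s) (total 0); column heights now [0 3 3 0 0 0], max=3
Drop 2: J rot1 at col 0 lands with bottom-row=1; cleared 0 line(s) (total 0); column heights now [4 4 3 0 0 0], max=4
Drop 3: Z rot3 at col 1 lands with bottom-row=4; cleared 0 line(s) (total 0); column heights now [4 6 7 0 0 0], max=7
Drop 4: Z rot2 at col 1 lands with bottom-row=7; cleared 0 line(s) (total 0); column heights now [4 9 9 8 0 0], max=9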